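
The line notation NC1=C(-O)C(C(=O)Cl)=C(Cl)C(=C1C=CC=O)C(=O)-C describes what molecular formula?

Heavy atoms from the SMILES: 12 C, 2 Cl, 1 N, 4 O.
Implicit hydrogens by atom environment:
  6 × C (aromatic): no H
  3 × C: 1 H each → 3
  3 × O: no H
  2 × C: no H
  2 × Cl: no H
  1 × C: 3 H
  1 × N: 2 H
  1 × O: 1 H
  Total hydrogens = 9.
Molecular formula: C12H9Cl2NO4

C12H9Cl2NO4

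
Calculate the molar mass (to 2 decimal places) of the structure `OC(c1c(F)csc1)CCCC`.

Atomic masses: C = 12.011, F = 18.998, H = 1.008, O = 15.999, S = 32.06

188.26

Molecular formula: C9H13FOS.
M = 9×12.011 + 1×18.998 + 13×1.008 + 1×15.999 + 1×32.06 = 188.26 g/mol.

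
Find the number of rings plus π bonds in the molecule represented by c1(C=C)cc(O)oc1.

Molecular formula from the SMILES: C6H6O2.
DoU = (2C + 2 + N − H − X)/2 = (2·6 + 2 + 0 − 6 − 0)/2 = 8/2 = 4.
(Structurally: 1 ring(s) + 3 π bond(s) = 4.)

4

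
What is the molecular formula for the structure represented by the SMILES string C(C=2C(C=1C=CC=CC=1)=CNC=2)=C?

Heavy atoms from the SMILES: 12 C, 1 N.
Implicit hydrogens by atom environment:
  7 × C (aromatic): 1 H each → 7
  3 × C (aromatic): no H
  1 × C: 2 H
  1 × C: 1 H
  1 × N (aromatic): 1 H
  Total hydrogens = 11.
Molecular formula: C12H11N

C12H11N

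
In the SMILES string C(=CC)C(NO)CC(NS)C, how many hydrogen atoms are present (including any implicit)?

16

Hydrogens are implicit in SMILES; fill each atom to its normal valence:
  4 × C: 1 H each → 4
  2 × C: 3 H each → 6
  2 × N: 1 H each → 2
  1 × C: 2 H
  1 × O: 1 H
  1 × S: 1 H
  Total hydrogens = 16.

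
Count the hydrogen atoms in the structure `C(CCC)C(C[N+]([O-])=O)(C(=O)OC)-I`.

14

Hydrogens are implicit in SMILES; fill each atom to its normal valence:
  4 × C: 2 H each → 8
  3 × O: no H
  2 × C: 3 H each → 6
  2 × C: no H
  1 × I: no H
  1 × N (charge +1): no H
  1 × O (charge -1): no H
  Total hydrogens = 14.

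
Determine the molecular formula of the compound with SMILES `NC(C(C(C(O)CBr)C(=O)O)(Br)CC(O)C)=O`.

Heavy atoms from the SMILES: 2 Br, 9 C, 1 N, 5 O.
Implicit hydrogens by atom environment:
  3 × C: 1 H each → 3
  3 × C: no H
  3 × O: 1 H each → 3
  2 × Br: no H
  2 × C: 2 H each → 4
  2 × O: no H
  1 × C: 3 H
  1 × N: 2 H
  Total hydrogens = 15.
Molecular formula: C9H15Br2NO5

C9H15Br2NO5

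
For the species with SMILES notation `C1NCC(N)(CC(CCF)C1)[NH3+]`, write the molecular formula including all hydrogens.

Heavy atoms from the SMILES: 8 C, 1 F, 3 N.
Implicit hydrogens by atom environment:
  6 × C: 2 H each → 12
  1 × C: 1 H
  1 × C: no H
  1 × F: no H
  1 × N (charge +1): 3 H
  1 × N: 2 H
  1 × N: 1 H
  Total hydrogens = 19.
Net charge +1.
Molecular formula: C8H19FN3+

C8H19FN3+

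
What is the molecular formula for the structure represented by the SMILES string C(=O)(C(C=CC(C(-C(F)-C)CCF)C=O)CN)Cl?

C12H18ClF2NO2

Heavy atoms from the SMILES: 12 C, 1 Cl, 2 F, 1 N, 2 O.
Implicit hydrogens by atom environment:
  7 × C: 1 H each → 7
  3 × C: 2 H each → 6
  2 × F: no H
  2 × O: no H
  1 × C: 3 H
  1 × C: no H
  1 × Cl: no H
  1 × N: 2 H
  Total hydrogens = 18.
Molecular formula: C12H18ClF2NO2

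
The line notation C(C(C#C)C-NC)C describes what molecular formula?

C7H13N

Heavy atoms from the SMILES: 7 C, 1 N.
Implicit hydrogens by atom environment:
  2 × C: 3 H each → 6
  2 × C: 2 H each → 4
  2 × C: 1 H each → 2
  1 × C: no H
  1 × N: 1 H
  Total hydrogens = 13.
Molecular formula: C7H13N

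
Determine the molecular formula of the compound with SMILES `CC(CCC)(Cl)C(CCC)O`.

Heavy atoms from the SMILES: 9 C, 1 Cl, 1 O.
Implicit hydrogens by atom environment:
  4 × C: 2 H each → 8
  3 × C: 3 H each → 9
  1 × C: 1 H
  1 × C: no H
  1 × Cl: no H
  1 × O: 1 H
  Total hydrogens = 19.
Molecular formula: C9H19ClO

C9H19ClO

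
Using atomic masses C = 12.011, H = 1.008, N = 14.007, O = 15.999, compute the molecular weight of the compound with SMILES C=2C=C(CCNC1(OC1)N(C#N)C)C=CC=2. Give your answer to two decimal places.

217.27

Molecular formula: C12H15N3O.
M = 12×12.011 + 15×1.008 + 3×14.007 + 1×15.999 = 217.27 g/mol.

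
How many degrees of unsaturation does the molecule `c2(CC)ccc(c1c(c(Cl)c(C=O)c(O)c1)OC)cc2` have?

Molecular formula from the SMILES: C16H15ClO3.
DoU = (2C + 2 + N − H − X)/2 = (2·16 + 2 + 0 − 15 − 1)/2 = 18/2 = 9.
(Structurally: 2 ring(s) + 7 π bond(s) = 9.)

9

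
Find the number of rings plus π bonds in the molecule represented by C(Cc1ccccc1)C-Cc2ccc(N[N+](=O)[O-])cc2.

9

Molecular formula from the SMILES: C16H18N2O2.
DoU = (2C + 2 + N − H − X)/2 = (2·16 + 2 + 2 − 18 − 0)/2 = 18/2 = 9.
(Structurally: 2 ring(s) + 7 π bond(s) = 9.)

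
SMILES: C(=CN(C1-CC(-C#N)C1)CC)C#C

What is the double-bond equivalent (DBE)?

Molecular formula from the SMILES: C11H14N2.
DoU = (2C + 2 + N − H − X)/2 = (2·11 + 2 + 2 − 14 − 0)/2 = 12/2 = 6.
(Structurally: 1 ring(s) + 5 π bond(s) = 6.)

6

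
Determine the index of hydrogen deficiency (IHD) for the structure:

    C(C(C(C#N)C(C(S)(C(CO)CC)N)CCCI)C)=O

3

Molecular formula from the SMILES: C14H25IN2O2S.
DoU = (2C + 2 + N − H − X)/2 = (2·14 + 2 + 2 − 25 − 1)/2 = 6/2 = 3.
(Structurally: 0 ring(s) + 3 π bond(s) = 3.)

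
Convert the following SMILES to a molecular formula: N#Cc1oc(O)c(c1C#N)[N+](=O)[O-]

C6HN3O4

Heavy atoms from the SMILES: 6 C, 3 N, 4 O.
Implicit hydrogens by atom environment:
  4 × C (aromatic): no H
  2 × C: no H
  2 × N: no H
  1 × N (charge +1): no H
  1 × O: 1 H
  1 × O (aromatic): no H
  1 × O: no H
  1 × O (charge -1): no H
  Total hydrogens = 1.
Molecular formula: C6HN3O4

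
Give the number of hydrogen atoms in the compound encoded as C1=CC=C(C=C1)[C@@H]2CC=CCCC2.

16

Hydrogens are implicit in SMILES; fill each atom to its normal valence:
  5 × C (aromatic): 1 H each → 5
  4 × C: 2 H each → 8
  3 × C: 1 H each → 3
  1 × C (aromatic): no H
  Total hydrogens = 16.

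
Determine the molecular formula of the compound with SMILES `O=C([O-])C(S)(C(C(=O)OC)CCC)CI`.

C9H14IO4S-

Heavy atoms from the SMILES: 9 C, 1 I, 4 O, 1 S.
Implicit hydrogens by atom environment:
  3 × C: 2 H each → 6
  3 × C: no H
  3 × O: no H
  2 × C: 3 H each → 6
  1 × C: 1 H
  1 × I: no H
  1 × O (charge -1): no H
  1 × S: 1 H
  Total hydrogens = 14.
Net charge -1.
Molecular formula: C9H14IO4S-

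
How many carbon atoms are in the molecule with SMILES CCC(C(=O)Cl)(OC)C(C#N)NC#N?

8

The symbol for carbon appears 8 times in the SMILES. (Cl is a single chlorine, not C + l.)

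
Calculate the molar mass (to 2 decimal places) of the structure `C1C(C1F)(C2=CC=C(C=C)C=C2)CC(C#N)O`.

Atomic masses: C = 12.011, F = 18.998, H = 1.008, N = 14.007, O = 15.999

231.27

Molecular formula: C14H14FNO.
M = 14×12.011 + 1×18.998 + 14×1.008 + 1×14.007 + 1×15.999 = 231.27 g/mol.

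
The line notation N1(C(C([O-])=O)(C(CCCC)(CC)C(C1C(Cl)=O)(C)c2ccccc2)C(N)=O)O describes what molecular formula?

Heavy atoms from the SMILES: 20 C, 1 Cl, 2 N, 5 O.
Implicit hydrogens by atom environment:
  6 × C: no H
  5 × C (aromatic): 1 H each → 5
  4 × C: 2 H each → 8
  3 × C: 3 H each → 9
  3 × O: no H
  1 × C: 1 H
  1 × C (aromatic): no H
  1 × Cl: no H
  1 × N: 2 H
  1 × N: no H
  1 × O: 1 H
  1 × O (charge -1): no H
  Total hydrogens = 26.
Net charge -1.
Molecular formula: C20H26ClN2O5-

C20H26ClN2O5-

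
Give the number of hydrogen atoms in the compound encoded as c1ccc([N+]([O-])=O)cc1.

Hydrogens are implicit in SMILES; fill each atom to its normal valence:
  5 × C (aromatic): 1 H each → 5
  1 × C (aromatic): no H
  1 × N (charge +1): no H
  1 × O: no H
  1 × O (charge -1): no H
  Total hydrogens = 5.

5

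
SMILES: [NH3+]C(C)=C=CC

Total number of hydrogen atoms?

Hydrogens are implicit in SMILES; fill each atom to its normal valence:
  2 × C: 3 H each → 6
  2 × C: no H
  1 × C: 1 H
  1 × N (charge +1): 3 H
  Total hydrogens = 10.

10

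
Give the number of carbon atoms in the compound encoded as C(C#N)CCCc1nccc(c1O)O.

10

The symbol for carbon appears 10 times in the SMILES. Lowercase c denotes aromatic carbon and counts toward C.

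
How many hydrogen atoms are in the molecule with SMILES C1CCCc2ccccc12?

12

Hydrogens are implicit in SMILES; fill each atom to its normal valence:
  4 × C: 2 H each → 8
  4 × C (aromatic): 1 H each → 4
  2 × C (aromatic): no H
  Total hydrogens = 12.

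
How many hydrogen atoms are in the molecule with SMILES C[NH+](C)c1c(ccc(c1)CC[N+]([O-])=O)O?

15

Hydrogens are implicit in SMILES; fill each atom to its normal valence:
  3 × C (aromatic): 1 H each → 3
  3 × C (aromatic): no H
  2 × C: 3 H each → 6
  2 × C: 2 H each → 4
  1 × N (charge +1): 1 H
  1 × N (charge +1): no H
  1 × O: 1 H
  1 × O: no H
  1 × O (charge -1): no H
  Total hydrogens = 15.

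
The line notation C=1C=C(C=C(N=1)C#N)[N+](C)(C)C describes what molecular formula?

C9H12N3+

Heavy atoms from the SMILES: 9 C, 3 N.
Implicit hydrogens by atom environment:
  3 × C: 3 H each → 9
  3 × C (aromatic): 1 H each → 3
  2 × C (aromatic): no H
  1 × C: no H
  1 × N (aromatic): no H
  1 × N (charge +1): no H
  1 × N: no H
  Total hydrogens = 12.
Net charge +1.
Molecular formula: C9H12N3+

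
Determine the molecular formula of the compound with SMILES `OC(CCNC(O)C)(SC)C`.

C7H17NO2S

Heavy atoms from the SMILES: 7 C, 1 N, 2 O, 1 S.
Implicit hydrogens by atom environment:
  3 × C: 3 H each → 9
  2 × C: 2 H each → 4
  2 × O: 1 H each → 2
  1 × C: 1 H
  1 × C: no H
  1 × N: 1 H
  1 × S: no H
  Total hydrogens = 17.
Molecular formula: C7H17NO2S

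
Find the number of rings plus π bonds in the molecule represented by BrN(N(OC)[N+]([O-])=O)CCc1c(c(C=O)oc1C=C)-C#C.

Molecular formula from the SMILES: C12H12BrN3O5.
DoU = (2C + 2 + N − H − X)/2 = (2·12 + 2 + 3 − 12 − 1)/2 = 16/2 = 8.
(Structurally: 1 ring(s) + 7 π bond(s) = 8.)

8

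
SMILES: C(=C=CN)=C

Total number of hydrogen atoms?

5

Hydrogens are implicit in SMILES; fill each atom to its normal valence:
  2 × C: no H
  1 × C: 2 H
  1 × C: 1 H
  1 × N: 2 H
  Total hydrogens = 5.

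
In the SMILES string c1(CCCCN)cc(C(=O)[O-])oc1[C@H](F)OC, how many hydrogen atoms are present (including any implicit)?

15

Hydrogens are implicit in SMILES; fill each atom to its normal valence:
  4 × C: 2 H each → 8
  3 × C (aromatic): no H
  2 × O: no H
  1 × C: 3 H
  1 × C (aromatic): 1 H
  1 × C: 1 H
  1 × C: no H
  1 × F: no H
  1 × N: 2 H
  1 × O (aromatic): no H
  1 × O (charge -1): no H
  Total hydrogens = 15.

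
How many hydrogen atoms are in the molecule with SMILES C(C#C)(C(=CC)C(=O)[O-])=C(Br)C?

Hydrogens are implicit in SMILES; fill each atom to its normal valence:
  5 × C: no H
  2 × C: 3 H each → 6
  2 × C: 1 H each → 2
  1 × Br: no H
  1 × O: no H
  1 × O (charge -1): no H
  Total hydrogens = 8.

8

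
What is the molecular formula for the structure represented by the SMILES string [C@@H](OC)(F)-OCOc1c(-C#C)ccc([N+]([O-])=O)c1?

C11H10FNO5

Heavy atoms from the SMILES: 11 C, 1 F, 1 N, 5 O.
Implicit hydrogens by atom environment:
  4 × O: no H
  3 × C (aromatic): 1 H each → 3
  3 × C (aromatic): no H
  2 × C: 1 H each → 2
  1 × C: 3 H
  1 × C: 2 H
  1 × C: no H
  1 × F: no H
  1 × N (charge +1): no H
  1 × O (charge -1): no H
  Total hydrogens = 10.
Molecular formula: C11H10FNO5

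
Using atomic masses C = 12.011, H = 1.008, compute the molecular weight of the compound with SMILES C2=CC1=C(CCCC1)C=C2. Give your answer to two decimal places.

Molecular formula: C10H12.
M = 10×12.011 + 12×1.008 = 132.21 g/mol.

132.21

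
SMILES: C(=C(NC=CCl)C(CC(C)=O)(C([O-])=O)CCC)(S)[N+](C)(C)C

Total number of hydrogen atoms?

Hydrogens are implicit in SMILES; fill each atom to its normal valence:
  5 × C: 3 H each → 15
  5 × C: no H
  3 × C: 2 H each → 6
  2 × C: 1 H each → 2
  2 × O: no H
  1 × Cl: no H
  1 × N: 1 H
  1 × N (charge +1): no H
  1 × O (charge -1): no H
  1 × S: 1 H
  Total hydrogens = 25.

25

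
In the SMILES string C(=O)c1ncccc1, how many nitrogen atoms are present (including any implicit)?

1

The symbol for nitrogen appears 1 time in the SMILES.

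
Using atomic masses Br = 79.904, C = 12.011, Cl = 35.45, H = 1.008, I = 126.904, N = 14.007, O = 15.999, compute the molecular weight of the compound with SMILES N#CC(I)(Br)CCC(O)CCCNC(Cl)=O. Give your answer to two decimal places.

423.47

Molecular formula: C9H13BrClIN2O2.
M = 1×79.904 + 9×12.011 + 1×35.45 + 13×1.008 + 1×126.904 + 2×14.007 + 2×15.999 = 423.47 g/mol.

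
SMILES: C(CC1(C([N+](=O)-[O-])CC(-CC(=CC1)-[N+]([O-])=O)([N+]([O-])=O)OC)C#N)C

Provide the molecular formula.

C13H18N4O7

Heavy atoms from the SMILES: 13 C, 4 N, 7 O.
Implicit hydrogens by atom environment:
  5 × C: 2 H each → 10
  4 × C: no H
  4 × O: no H
  3 × N (charge +1): no H
  3 × O (charge -1): no H
  2 × C: 3 H each → 6
  2 × C: 1 H each → 2
  1 × N: no H
  Total hydrogens = 18.
Molecular formula: C13H18N4O7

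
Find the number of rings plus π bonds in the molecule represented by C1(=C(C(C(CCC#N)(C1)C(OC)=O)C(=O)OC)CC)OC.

Molecular formula from the SMILES: C15H21NO5.
DoU = (2C + 2 + N − H − X)/2 = (2·15 + 2 + 1 − 21 − 0)/2 = 12/2 = 6.
(Structurally: 1 ring(s) + 5 π bond(s) = 6.)

6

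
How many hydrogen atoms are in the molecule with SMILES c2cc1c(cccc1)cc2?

Hydrogens are implicit in SMILES; fill each atom to its normal valence:
  8 × C (aromatic): 1 H each → 8
  2 × C (aromatic): no H
  Total hydrogens = 8.

8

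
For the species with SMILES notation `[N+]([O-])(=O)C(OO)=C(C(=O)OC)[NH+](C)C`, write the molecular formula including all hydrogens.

Heavy atoms from the SMILES: 6 C, 2 N, 6 O.
Implicit hydrogens by atom environment:
  4 × O: no H
  3 × C: 3 H each → 9
  3 × C: no H
  1 × N (charge +1): 1 H
  1 × N (charge +1): no H
  1 × O: 1 H
  1 × O (charge -1): no H
  Total hydrogens = 11.
Net charge +1.
Molecular formula: C6H11N2O6+

C6H11N2O6+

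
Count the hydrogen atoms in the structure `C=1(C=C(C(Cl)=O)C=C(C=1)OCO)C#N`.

Hydrogens are implicit in SMILES; fill each atom to its normal valence:
  3 × C (aromatic): 1 H each → 3
  3 × C (aromatic): no H
  2 × C: no H
  2 × O: no H
  1 × C: 2 H
  1 × Cl: no H
  1 × N: no H
  1 × O: 1 H
  Total hydrogens = 6.

6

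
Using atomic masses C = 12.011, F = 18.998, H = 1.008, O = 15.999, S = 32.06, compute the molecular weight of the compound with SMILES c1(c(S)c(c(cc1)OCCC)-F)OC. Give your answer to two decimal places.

216.27

Molecular formula: C10H13FO2S.
M = 10×12.011 + 1×18.998 + 13×1.008 + 2×15.999 + 1×32.06 = 216.27 g/mol.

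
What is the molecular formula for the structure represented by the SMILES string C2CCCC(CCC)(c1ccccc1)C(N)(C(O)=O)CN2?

Heavy atoms from the SMILES: 17 C, 2 N, 2 O.
Implicit hydrogens by atom environment:
  7 × C: 2 H each → 14
  5 × C (aromatic): 1 H each → 5
  3 × C: no H
  1 × C: 3 H
  1 × C (aromatic): no H
  1 × N: 2 H
  1 × N: 1 H
  1 × O: 1 H
  1 × O: no H
  Total hydrogens = 26.
Molecular formula: C17H26N2O2

C17H26N2O2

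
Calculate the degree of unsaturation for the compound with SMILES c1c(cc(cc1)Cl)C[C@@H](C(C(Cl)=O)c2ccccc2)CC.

9

Molecular formula from the SMILES: C18H18Cl2O.
DoU = (2C + 2 + N − H − X)/2 = (2·18 + 2 + 0 − 18 − 2)/2 = 18/2 = 9.
(Structurally: 2 ring(s) + 7 π bond(s) = 9.)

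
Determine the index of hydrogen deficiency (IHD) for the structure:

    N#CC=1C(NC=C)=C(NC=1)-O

6

Molecular formula from the SMILES: C7H7N3O.
DoU = (2C + 2 + N − H − X)/2 = (2·7 + 2 + 3 − 7 − 0)/2 = 12/2 = 6.
(Structurally: 1 ring(s) + 5 π bond(s) = 6.)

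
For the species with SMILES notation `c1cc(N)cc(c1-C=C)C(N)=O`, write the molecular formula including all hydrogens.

C9H10N2O

Heavy atoms from the SMILES: 9 C, 2 N, 1 O.
Implicit hydrogens by atom environment:
  3 × C (aromatic): 1 H each → 3
  3 × C (aromatic): no H
  2 × N: 2 H each → 4
  1 × C: 2 H
  1 × C: 1 H
  1 × C: no H
  1 × O: no H
  Total hydrogens = 10.
Molecular formula: C9H10N2O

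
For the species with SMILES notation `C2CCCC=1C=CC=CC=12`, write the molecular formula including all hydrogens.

C10H12

Heavy atoms from the SMILES: 10 C.
Implicit hydrogens by atom environment:
  4 × C: 2 H each → 8
  4 × C (aromatic): 1 H each → 4
  2 × C (aromatic): no H
  Total hydrogens = 12.
Molecular formula: C10H12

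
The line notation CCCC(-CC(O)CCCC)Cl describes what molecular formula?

C10H21ClO

Heavy atoms from the SMILES: 10 C, 1 Cl, 1 O.
Implicit hydrogens by atom environment:
  6 × C: 2 H each → 12
  2 × C: 3 H each → 6
  2 × C: 1 H each → 2
  1 × Cl: no H
  1 × O: 1 H
  Total hydrogens = 21.
Molecular formula: C10H21ClO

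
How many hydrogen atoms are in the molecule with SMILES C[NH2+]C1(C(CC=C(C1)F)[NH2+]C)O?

Hydrogens are implicit in SMILES; fill each atom to its normal valence:
  2 × C: 3 H each → 6
  2 × C: 2 H each → 4
  2 × C: 1 H each → 2
  2 × C: no H
  2 × N (charge +1): 2 H each → 4
  1 × F: no H
  1 × O: 1 H
  Total hydrogens = 17.

17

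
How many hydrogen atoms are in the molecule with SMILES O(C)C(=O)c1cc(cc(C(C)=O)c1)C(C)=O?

Hydrogens are implicit in SMILES; fill each atom to its normal valence:
  4 × O: no H
  3 × C: 3 H each → 9
  3 × C (aromatic): 1 H each → 3
  3 × C (aromatic): no H
  3 × C: no H
  Total hydrogens = 12.

12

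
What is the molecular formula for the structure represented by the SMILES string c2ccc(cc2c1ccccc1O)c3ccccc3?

C18H14O

Heavy atoms from the SMILES: 18 C, 1 O.
Implicit hydrogens by atom environment:
  13 × C (aromatic): 1 H each → 13
  5 × C (aromatic): no H
  1 × O: 1 H
  Total hydrogens = 14.
Molecular formula: C18H14O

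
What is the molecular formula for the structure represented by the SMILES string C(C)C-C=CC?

Heavy atoms from the SMILES: 6 C.
Implicit hydrogens by atom environment:
  2 × C: 3 H each → 6
  2 × C: 2 H each → 4
  2 × C: 1 H each → 2
  Total hydrogens = 12.
Molecular formula: C6H12

C6H12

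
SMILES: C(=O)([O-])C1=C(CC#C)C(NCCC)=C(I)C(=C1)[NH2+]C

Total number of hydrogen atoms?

17

Hydrogens are implicit in SMILES; fill each atom to its normal valence:
  5 × C (aromatic): no H
  3 × C: 2 H each → 6
  2 × C: 3 H each → 6
  2 × C: no H
  1 × C (aromatic): 1 H
  1 × C: 1 H
  1 × I: no H
  1 × N (charge +1): 2 H
  1 × N: 1 H
  1 × O: no H
  1 × O (charge -1): no H
  Total hydrogens = 17.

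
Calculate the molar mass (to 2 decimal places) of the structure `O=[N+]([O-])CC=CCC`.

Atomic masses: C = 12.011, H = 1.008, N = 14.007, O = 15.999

Molecular formula: C5H9NO2.
M = 5×12.011 + 9×1.008 + 1×14.007 + 2×15.999 = 115.13 g/mol.

115.13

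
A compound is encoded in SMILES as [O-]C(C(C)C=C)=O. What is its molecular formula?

Heavy atoms from the SMILES: 5 C, 2 O.
Implicit hydrogens by atom environment:
  2 × C: 1 H each → 2
  1 × C: 3 H
  1 × C: 2 H
  1 × C: no H
  1 × O: no H
  1 × O (charge -1): no H
  Total hydrogens = 7.
Net charge -1.
Molecular formula: C5H7O2-

C5H7O2-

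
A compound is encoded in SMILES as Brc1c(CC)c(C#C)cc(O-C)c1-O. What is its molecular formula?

Heavy atoms from the SMILES: 1 Br, 11 C, 2 O.
Implicit hydrogens by atom environment:
  5 × C (aromatic): no H
  2 × C: 3 H each → 6
  1 × Br: no H
  1 × C: 2 H
  1 × C (aromatic): 1 H
  1 × C: 1 H
  1 × C: no H
  1 × O: 1 H
  1 × O: no H
  Total hydrogens = 11.
Molecular formula: C11H11BrO2

C11H11BrO2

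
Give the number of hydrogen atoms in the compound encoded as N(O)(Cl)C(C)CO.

8

Hydrogens are implicit in SMILES; fill each atom to its normal valence:
  2 × O: 1 H each → 2
  1 × C: 3 H
  1 × C: 2 H
  1 × C: 1 H
  1 × Cl: no H
  1 × N: no H
  Total hydrogens = 8.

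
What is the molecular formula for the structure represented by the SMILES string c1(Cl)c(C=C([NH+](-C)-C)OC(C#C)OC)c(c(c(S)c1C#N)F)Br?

Heavy atoms from the SMILES: 1 Br, 15 C, 1 Cl, 1 F, 2 N, 2 O, 1 S.
Implicit hydrogens by atom environment:
  6 × C (aromatic): no H
  3 × C: 3 H each → 9
  3 × C: 1 H each → 3
  3 × C: no H
  2 × O: no H
  1 × Br: no H
  1 × Cl: no H
  1 × F: no H
  1 × N (charge +1): 1 H
  1 × N: no H
  1 × S: 1 H
  Total hydrogens = 14.
Net charge +1.
Molecular formula: C15H14BrClFN2O2S+

C15H14BrClFN2O2S+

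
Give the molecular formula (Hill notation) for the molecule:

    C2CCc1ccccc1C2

C10H12

Heavy atoms from the SMILES: 10 C.
Implicit hydrogens by atom environment:
  4 × C: 2 H each → 8
  4 × C (aromatic): 1 H each → 4
  2 × C (aromatic): no H
  Total hydrogens = 12.
Molecular formula: C10H12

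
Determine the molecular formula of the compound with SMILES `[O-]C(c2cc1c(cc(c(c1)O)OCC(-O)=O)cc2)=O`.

C13H9O6-

Heavy atoms from the SMILES: 13 C, 6 O.
Implicit hydrogens by atom environment:
  5 × C (aromatic): 1 H each → 5
  5 × C (aromatic): no H
  3 × O: no H
  2 × C: no H
  2 × O: 1 H each → 2
  1 × C: 2 H
  1 × O (charge -1): no H
  Total hydrogens = 9.
Net charge -1.
Molecular formula: C13H9O6-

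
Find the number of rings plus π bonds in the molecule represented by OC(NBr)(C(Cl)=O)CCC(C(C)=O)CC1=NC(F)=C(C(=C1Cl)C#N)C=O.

9

Molecular formula from the SMILES: C15H13BrCl2FN3O4.
DoU = (2C + 2 + N − H − X)/2 = (2·15 + 2 + 3 − 13 − 4)/2 = 18/2 = 9.
(Structurally: 1 ring(s) + 8 π bond(s) = 9.)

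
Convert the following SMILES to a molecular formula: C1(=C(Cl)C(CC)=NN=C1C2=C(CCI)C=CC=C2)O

C14H14ClIN2O

Heavy atoms from the SMILES: 14 C, 1 Cl, 1 I, 2 N, 1 O.
Implicit hydrogens by atom environment:
  6 × C (aromatic): no H
  4 × C (aromatic): 1 H each → 4
  3 × C: 2 H each → 6
  2 × N (aromatic): no H
  1 × C: 3 H
  1 × Cl: no H
  1 × I: no H
  1 × O: 1 H
  Total hydrogens = 14.
Molecular formula: C14H14ClIN2O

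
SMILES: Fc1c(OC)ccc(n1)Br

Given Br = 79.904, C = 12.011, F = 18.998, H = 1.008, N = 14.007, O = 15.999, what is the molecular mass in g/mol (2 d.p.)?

206.01

Molecular formula: C6H5BrFNO.
M = 1×79.904 + 6×12.011 + 1×18.998 + 5×1.008 + 1×14.007 + 1×15.999 = 206.01 g/mol.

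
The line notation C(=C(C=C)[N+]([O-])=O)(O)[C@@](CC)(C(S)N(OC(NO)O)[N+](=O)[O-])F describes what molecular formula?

Heavy atoms from the SMILES: 9 C, 1 F, 4 N, 8 O, 1 S.
Implicit hydrogens by atom environment:
  3 × C: 1 H each → 3
  3 × C: no H
  3 × O: 1 H each → 3
  3 × O: no H
  2 × C: 2 H each → 4
  2 × N (charge +1): no H
  2 × O (charge -1): no H
  1 × C: 3 H
  1 × F: no H
  1 × N: 1 H
  1 × N: no H
  1 × S: 1 H
  Total hydrogens = 15.
Molecular formula: C9H15FN4O8S

C9H15FN4O8S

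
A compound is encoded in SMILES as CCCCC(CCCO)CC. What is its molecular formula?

Heavy atoms from the SMILES: 10 C, 1 O.
Implicit hydrogens by atom environment:
  7 × C: 2 H each → 14
  2 × C: 3 H each → 6
  1 × C: 1 H
  1 × O: 1 H
  Total hydrogens = 22.
Molecular formula: C10H22O

C10H22O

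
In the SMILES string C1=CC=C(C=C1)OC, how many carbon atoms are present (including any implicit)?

The symbol for carbon appears 7 times in the SMILES.

7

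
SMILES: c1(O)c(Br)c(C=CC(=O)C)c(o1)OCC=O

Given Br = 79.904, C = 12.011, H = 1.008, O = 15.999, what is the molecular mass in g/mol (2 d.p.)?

289.08

Molecular formula: C10H9BrO5.
M = 1×79.904 + 10×12.011 + 9×1.008 + 5×15.999 = 289.08 g/mol.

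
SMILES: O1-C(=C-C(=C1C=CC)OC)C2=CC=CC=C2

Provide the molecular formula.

Heavy atoms from the SMILES: 14 C, 2 O.
Implicit hydrogens by atom environment:
  6 × C (aromatic): 1 H each → 6
  4 × C (aromatic): no H
  2 × C: 3 H each → 6
  2 × C: 1 H each → 2
  1 × O (aromatic): no H
  1 × O: no H
  Total hydrogens = 14.
Molecular formula: C14H14O2

C14H14O2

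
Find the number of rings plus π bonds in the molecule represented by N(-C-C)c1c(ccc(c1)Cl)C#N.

Molecular formula from the SMILES: C9H9ClN2.
DoU = (2C + 2 + N − H − X)/2 = (2·9 + 2 + 2 − 9 − 1)/2 = 12/2 = 6.
(Structurally: 1 ring(s) + 5 π bond(s) = 6.)

6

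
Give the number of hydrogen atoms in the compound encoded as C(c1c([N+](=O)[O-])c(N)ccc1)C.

10

Hydrogens are implicit in SMILES; fill each atom to its normal valence:
  3 × C (aromatic): 1 H each → 3
  3 × C (aromatic): no H
  1 × C: 3 H
  1 × C: 2 H
  1 × N: 2 H
  1 × N (charge +1): no H
  1 × O: no H
  1 × O (charge -1): no H
  Total hydrogens = 10.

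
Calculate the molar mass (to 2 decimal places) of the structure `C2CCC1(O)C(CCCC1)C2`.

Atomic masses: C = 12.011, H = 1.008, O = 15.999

Molecular formula: C10H18O.
M = 10×12.011 + 18×1.008 + 1×15.999 = 154.25 g/mol.

154.25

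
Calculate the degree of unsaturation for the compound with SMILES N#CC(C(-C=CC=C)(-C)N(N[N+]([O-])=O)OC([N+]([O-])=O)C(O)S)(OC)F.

Molecular formula from the SMILES: C11H16FN5O7S.
DoU = (2C + 2 + N − H − X)/2 = (2·11 + 2 + 5 − 16 − 1)/2 = 12/2 = 6.
(Structurally: 0 ring(s) + 6 π bond(s) = 6.)

6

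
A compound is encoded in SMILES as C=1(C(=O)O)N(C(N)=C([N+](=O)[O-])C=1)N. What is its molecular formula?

C5H6N4O4

Heavy atoms from the SMILES: 5 C, 4 N, 4 O.
Implicit hydrogens by atom environment:
  3 × C (aromatic): no H
  2 × N: 2 H each → 4
  2 × O: no H
  1 × C (aromatic): 1 H
  1 × C: no H
  1 × N (aromatic): no H
  1 × N (charge +1): no H
  1 × O: 1 H
  1 × O (charge -1): no H
  Total hydrogens = 6.
Molecular formula: C5H6N4O4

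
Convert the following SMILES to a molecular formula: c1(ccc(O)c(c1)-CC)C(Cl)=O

Heavy atoms from the SMILES: 9 C, 1 Cl, 2 O.
Implicit hydrogens by atom environment:
  3 × C (aromatic): 1 H each → 3
  3 × C (aromatic): no H
  1 × C: 3 H
  1 × C: 2 H
  1 × C: no H
  1 × Cl: no H
  1 × O: 1 H
  1 × O: no H
  Total hydrogens = 9.
Molecular formula: C9H9ClO2

C9H9ClO2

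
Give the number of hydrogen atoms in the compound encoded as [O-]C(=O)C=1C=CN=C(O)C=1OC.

Hydrogens are implicit in SMILES; fill each atom to its normal valence:
  3 × C (aromatic): no H
  2 × C (aromatic): 1 H each → 2
  2 × O: no H
  1 × C: 3 H
  1 × C: no H
  1 × N (aromatic): no H
  1 × O: 1 H
  1 × O (charge -1): no H
  Total hydrogens = 6.

6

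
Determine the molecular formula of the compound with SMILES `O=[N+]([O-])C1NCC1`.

C3H6N2O2

Heavy atoms from the SMILES: 3 C, 2 N, 2 O.
Implicit hydrogens by atom environment:
  2 × C: 2 H each → 4
  1 × C: 1 H
  1 × N: 1 H
  1 × N (charge +1): no H
  1 × O: no H
  1 × O (charge -1): no H
  Total hydrogens = 6.
Molecular formula: C3H6N2O2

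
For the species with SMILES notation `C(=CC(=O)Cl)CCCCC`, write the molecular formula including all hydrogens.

Heavy atoms from the SMILES: 8 C, 1 Cl, 1 O.
Implicit hydrogens by atom environment:
  4 × C: 2 H each → 8
  2 × C: 1 H each → 2
  1 × C: 3 H
  1 × C: no H
  1 × Cl: no H
  1 × O: no H
  Total hydrogens = 13.
Molecular formula: C8H13ClO

C8H13ClO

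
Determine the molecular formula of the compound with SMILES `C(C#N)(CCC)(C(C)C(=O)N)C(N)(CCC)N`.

C12H24N4O

Heavy atoms from the SMILES: 12 C, 4 N, 1 O.
Implicit hydrogens by atom environment:
  4 × C: 2 H each → 8
  4 × C: no H
  3 × C: 3 H each → 9
  3 × N: 2 H each → 6
  1 × C: 1 H
  1 × N: no H
  1 × O: no H
  Total hydrogens = 24.
Molecular formula: C12H24N4O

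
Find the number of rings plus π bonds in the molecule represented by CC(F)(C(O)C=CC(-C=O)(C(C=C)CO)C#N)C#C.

7

Molecular formula from the SMILES: C14H16FNO3.
DoU = (2C + 2 + N − H − X)/2 = (2·14 + 2 + 1 − 16 − 1)/2 = 14/2 = 7.
(Structurally: 0 ring(s) + 7 π bond(s) = 7.)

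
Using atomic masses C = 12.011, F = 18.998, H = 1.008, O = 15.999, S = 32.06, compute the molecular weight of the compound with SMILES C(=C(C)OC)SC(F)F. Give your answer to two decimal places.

Molecular formula: C5H8F2OS.
M = 5×12.011 + 2×18.998 + 8×1.008 + 1×15.999 + 1×32.06 = 154.17 g/mol.

154.17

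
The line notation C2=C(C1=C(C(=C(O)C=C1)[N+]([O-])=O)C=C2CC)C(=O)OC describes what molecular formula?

Heavy atoms from the SMILES: 14 C, 1 N, 5 O.
Implicit hydrogens by atom environment:
  6 × C (aromatic): no H
  4 × C (aromatic): 1 H each → 4
  3 × O: no H
  2 × C: 3 H each → 6
  1 × C: 2 H
  1 × C: no H
  1 × N (charge +1): no H
  1 × O: 1 H
  1 × O (charge -1): no H
  Total hydrogens = 13.
Molecular formula: C14H13NO5

C14H13NO5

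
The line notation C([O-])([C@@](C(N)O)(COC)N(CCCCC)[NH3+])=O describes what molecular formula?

C10H23N3O4

Heavy atoms from the SMILES: 10 C, 3 N, 4 O.
Implicit hydrogens by atom environment:
  5 × C: 2 H each → 10
  2 × C: 3 H each → 6
  2 × C: no H
  2 × O: no H
  1 × C: 1 H
  1 × N (charge +1): 3 H
  1 × N: 2 H
  1 × N: no H
  1 × O: 1 H
  1 × O (charge -1): no H
  Total hydrogens = 23.
Molecular formula: C10H23N3O4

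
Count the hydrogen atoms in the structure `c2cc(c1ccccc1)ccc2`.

10

Hydrogens are implicit in SMILES; fill each atom to its normal valence:
  10 × C (aromatic): 1 H each → 10
  2 × C (aromatic): no H
  Total hydrogens = 10.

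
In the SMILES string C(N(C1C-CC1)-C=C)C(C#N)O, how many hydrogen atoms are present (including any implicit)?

Hydrogens are implicit in SMILES; fill each atom to its normal valence:
  5 × C: 2 H each → 10
  3 × C: 1 H each → 3
  2 × N: no H
  1 × C: no H
  1 × O: 1 H
  Total hydrogens = 14.

14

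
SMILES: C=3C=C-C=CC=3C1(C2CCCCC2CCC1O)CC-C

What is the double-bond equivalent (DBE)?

Molecular formula from the SMILES: C19H28O.
DoU = (2C + 2 + N − H − X)/2 = (2·19 + 2 + 0 − 28 − 0)/2 = 12/2 = 6.
(Structurally: 3 ring(s) + 3 π bond(s) = 6.)

6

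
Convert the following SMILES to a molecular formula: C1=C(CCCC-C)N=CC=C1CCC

C13H21N

Heavy atoms from the SMILES: 13 C, 1 N.
Implicit hydrogens by atom environment:
  6 × C: 2 H each → 12
  3 × C (aromatic): 1 H each → 3
  2 × C: 3 H each → 6
  2 × C (aromatic): no H
  1 × N (aromatic): no H
  Total hydrogens = 21.
Molecular formula: C13H21N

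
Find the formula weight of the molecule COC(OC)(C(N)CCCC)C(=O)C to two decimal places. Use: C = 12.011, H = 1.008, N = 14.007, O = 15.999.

Molecular formula: C10H21NO3.
M = 10×12.011 + 21×1.008 + 1×14.007 + 3×15.999 = 203.28 g/mol.

203.28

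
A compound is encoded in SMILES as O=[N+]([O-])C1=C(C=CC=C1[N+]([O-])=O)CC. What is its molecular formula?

Heavy atoms from the SMILES: 8 C, 2 N, 4 O.
Implicit hydrogens by atom environment:
  3 × C (aromatic): 1 H each → 3
  3 × C (aromatic): no H
  2 × N (charge +1): no H
  2 × O: no H
  2 × O (charge -1): no H
  1 × C: 3 H
  1 × C: 2 H
  Total hydrogens = 8.
Molecular formula: C8H8N2O4

C8H8N2O4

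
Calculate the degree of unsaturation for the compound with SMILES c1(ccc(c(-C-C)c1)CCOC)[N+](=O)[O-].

Molecular formula from the SMILES: C11H15NO3.
DoU = (2C + 2 + N − H − X)/2 = (2·11 + 2 + 1 − 15 − 0)/2 = 10/2 = 5.
(Structurally: 1 ring(s) + 4 π bond(s) = 5.)

5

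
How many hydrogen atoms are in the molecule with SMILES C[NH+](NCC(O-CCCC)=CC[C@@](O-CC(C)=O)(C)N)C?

Hydrogens are implicit in SMILES; fill each atom to its normal valence:
  6 × C: 2 H each → 12
  5 × C: 3 H each → 15
  3 × C: no H
  3 × O: no H
  1 × C: 1 H
  1 × N: 2 H
  1 × N: 1 H
  1 × N (charge +1): 1 H
  Total hydrogens = 32.

32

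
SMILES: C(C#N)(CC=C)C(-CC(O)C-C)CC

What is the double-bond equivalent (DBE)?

3

Molecular formula from the SMILES: C12H21NO.
DoU = (2C + 2 + N − H − X)/2 = (2·12 + 2 + 1 − 21 − 0)/2 = 6/2 = 3.
(Structurally: 0 ring(s) + 3 π bond(s) = 3.)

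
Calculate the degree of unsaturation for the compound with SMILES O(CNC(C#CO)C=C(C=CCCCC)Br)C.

4

Molecular formula from the SMILES: C13H20BrNO2.
DoU = (2C + 2 + N − H − X)/2 = (2·13 + 2 + 1 − 20 − 1)/2 = 8/2 = 4.
(Structurally: 0 ring(s) + 4 π bond(s) = 4.)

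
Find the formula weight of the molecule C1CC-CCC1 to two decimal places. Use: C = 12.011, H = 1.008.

Molecular formula: C6H12.
M = 6×12.011 + 12×1.008 = 84.16 g/mol.

84.16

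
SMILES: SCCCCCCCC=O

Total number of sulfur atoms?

1

The symbol for sulfur appears 1 time in the SMILES.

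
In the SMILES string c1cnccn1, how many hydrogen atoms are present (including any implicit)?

4

Hydrogens are implicit in SMILES; fill each atom to its normal valence:
  4 × C (aromatic): 1 H each → 4
  2 × N (aromatic): no H
  Total hydrogens = 4.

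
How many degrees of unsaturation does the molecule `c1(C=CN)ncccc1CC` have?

Molecular formula from the SMILES: C9H12N2.
DoU = (2C + 2 + N − H − X)/2 = (2·9 + 2 + 2 − 12 − 0)/2 = 10/2 = 5.
(Structurally: 1 ring(s) + 4 π bond(s) = 5.)

5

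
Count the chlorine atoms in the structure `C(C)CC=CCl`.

The symbol for chlorine appears 1 time in the SMILES.

1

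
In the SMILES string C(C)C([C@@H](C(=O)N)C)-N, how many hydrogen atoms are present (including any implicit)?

Hydrogens are implicit in SMILES; fill each atom to its normal valence:
  2 × C: 3 H each → 6
  2 × C: 1 H each → 2
  2 × N: 2 H each → 4
  1 × C: 2 H
  1 × C: no H
  1 × O: no H
  Total hydrogens = 14.

14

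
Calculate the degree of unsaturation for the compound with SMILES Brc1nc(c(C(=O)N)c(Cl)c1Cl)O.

5

Molecular formula from the SMILES: C6H3BrCl2N2O2.
DoU = (2C + 2 + N − H − X)/2 = (2·6 + 2 + 2 − 3 − 3)/2 = 10/2 = 5.
(Structurally: 1 ring(s) + 4 π bond(s) = 5.)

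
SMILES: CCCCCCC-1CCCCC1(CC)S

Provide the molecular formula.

C14H28S

Heavy atoms from the SMILES: 14 C, 1 S.
Implicit hydrogens by atom environment:
  10 × C: 2 H each → 20
  2 × C: 3 H each → 6
  1 × C: 1 H
  1 × C: no H
  1 × S: 1 H
  Total hydrogens = 28.
Molecular formula: C14H28S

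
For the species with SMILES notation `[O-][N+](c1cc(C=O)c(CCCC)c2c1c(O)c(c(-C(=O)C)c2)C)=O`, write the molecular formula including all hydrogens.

C18H19NO5

Heavy atoms from the SMILES: 18 C, 1 N, 5 O.
Implicit hydrogens by atom environment:
  8 × C (aromatic): no H
  3 × C: 3 H each → 9
  3 × C: 2 H each → 6
  3 × O: no H
  2 × C (aromatic): 1 H each → 2
  1 × C: 1 H
  1 × C: no H
  1 × N (charge +1): no H
  1 × O: 1 H
  1 × O (charge -1): no H
  Total hydrogens = 19.
Molecular formula: C18H19NO5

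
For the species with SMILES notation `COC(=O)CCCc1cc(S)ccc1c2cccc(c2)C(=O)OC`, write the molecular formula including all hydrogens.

Heavy atoms from the SMILES: 19 C, 4 O, 1 S.
Implicit hydrogens by atom environment:
  7 × C (aromatic): 1 H each → 7
  5 × C (aromatic): no H
  4 × O: no H
  3 × C: 2 H each → 6
  2 × C: 3 H each → 6
  2 × C: no H
  1 × S: 1 H
  Total hydrogens = 20.
Molecular formula: C19H20O4S

C19H20O4S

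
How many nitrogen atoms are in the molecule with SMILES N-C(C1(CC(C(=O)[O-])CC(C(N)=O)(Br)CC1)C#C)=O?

The symbol for nitrogen appears 2 times in the SMILES.

2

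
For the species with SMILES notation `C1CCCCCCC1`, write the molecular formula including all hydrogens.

C8H16

Heavy atoms from the SMILES: 8 C.
Implicit hydrogens by atom environment:
  8 × C: 2 H each → 16
  Total hydrogens = 16.
Molecular formula: C8H16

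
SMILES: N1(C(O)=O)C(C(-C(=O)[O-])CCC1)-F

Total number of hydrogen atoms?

Hydrogens are implicit in SMILES; fill each atom to its normal valence:
  3 × C: 2 H each → 6
  2 × C: 1 H each → 2
  2 × C: no H
  2 × O: no H
  1 × F: no H
  1 × N: no H
  1 × O: 1 H
  1 × O (charge -1): no H
  Total hydrogens = 9.

9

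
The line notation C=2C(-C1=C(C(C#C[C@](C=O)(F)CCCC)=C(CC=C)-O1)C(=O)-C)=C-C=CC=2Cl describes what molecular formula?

C23H22ClFO3

Heavy atoms from the SMILES: 23 C, 1 Cl, 1 F, 3 O.
Implicit hydrogens by atom environment:
  6 × C (aromatic): no H
  5 × C: 2 H each → 10
  4 × C (aromatic): 1 H each → 4
  4 × C: no H
  2 × C: 3 H each → 6
  2 × C: 1 H each → 2
  2 × O: no H
  1 × Cl: no H
  1 × F: no H
  1 × O (aromatic): no H
  Total hydrogens = 22.
Molecular formula: C23H22ClFO3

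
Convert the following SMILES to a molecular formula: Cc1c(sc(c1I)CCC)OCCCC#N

C12H16INOS

Heavy atoms from the SMILES: 12 C, 1 I, 1 N, 1 O, 1 S.
Implicit hydrogens by atom environment:
  5 × C: 2 H each → 10
  4 × C (aromatic): no H
  2 × C: 3 H each → 6
  1 × C: no H
  1 × I: no H
  1 × N: no H
  1 × O: no H
  1 × S (aromatic): no H
  Total hydrogens = 16.
Molecular formula: C12H16INOS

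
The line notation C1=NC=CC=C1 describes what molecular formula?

Heavy atoms from the SMILES: 5 C, 1 N.
Implicit hydrogens by atom environment:
  5 × C (aromatic): 1 H each → 5
  1 × N (aromatic): no H
  Total hydrogens = 5.
Molecular formula: C5H5N

C5H5N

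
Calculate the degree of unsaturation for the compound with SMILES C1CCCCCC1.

Molecular formula from the SMILES: C7H14.
DoU = (2C + 2 + N − H − X)/2 = (2·7 + 2 + 0 − 14 − 0)/2 = 2/2 = 1.
(Structurally: 1 ring(s) + 0 π bond(s) = 1.)

1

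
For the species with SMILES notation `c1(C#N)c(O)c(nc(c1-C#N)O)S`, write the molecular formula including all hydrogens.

Heavy atoms from the SMILES: 7 C, 3 N, 2 O, 1 S.
Implicit hydrogens by atom environment:
  5 × C (aromatic): no H
  2 × C: no H
  2 × N: no H
  2 × O: 1 H each → 2
  1 × N (aromatic): no H
  1 × S: 1 H
  Total hydrogens = 3.
Molecular formula: C7H3N3O2S

C7H3N3O2S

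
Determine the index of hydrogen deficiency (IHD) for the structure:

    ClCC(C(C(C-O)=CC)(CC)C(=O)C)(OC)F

2

Molecular formula from the SMILES: C12H20ClFO3.
DoU = (2C + 2 + N − H − X)/2 = (2·12 + 2 + 0 − 20 − 2)/2 = 4/2 = 2.
(Structurally: 0 ring(s) + 2 π bond(s) = 2.)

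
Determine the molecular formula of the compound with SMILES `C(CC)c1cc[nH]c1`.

C7H11N

Heavy atoms from the SMILES: 7 C, 1 N.
Implicit hydrogens by atom environment:
  3 × C (aromatic): 1 H each → 3
  2 × C: 2 H each → 4
  1 × C: 3 H
  1 × C (aromatic): no H
  1 × N (aromatic): 1 H
  Total hydrogens = 11.
Molecular formula: C7H11N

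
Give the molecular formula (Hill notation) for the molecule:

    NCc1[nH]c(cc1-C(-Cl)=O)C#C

C8H7ClN2O

Heavy atoms from the SMILES: 8 C, 1 Cl, 2 N, 1 O.
Implicit hydrogens by atom environment:
  3 × C (aromatic): no H
  2 × C: no H
  1 × C: 2 H
  1 × C (aromatic): 1 H
  1 × C: 1 H
  1 × Cl: no H
  1 × N: 2 H
  1 × N (aromatic): 1 H
  1 × O: no H
  Total hydrogens = 7.
Molecular formula: C8H7ClN2O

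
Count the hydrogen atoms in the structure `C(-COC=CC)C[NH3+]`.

Hydrogens are implicit in SMILES; fill each atom to its normal valence:
  3 × C: 2 H each → 6
  2 × C: 1 H each → 2
  1 × C: 3 H
  1 × N (charge +1): 3 H
  1 × O: no H
  Total hydrogens = 14.

14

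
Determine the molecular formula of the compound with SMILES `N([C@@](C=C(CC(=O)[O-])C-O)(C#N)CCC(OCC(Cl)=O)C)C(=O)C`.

C15H20ClN2O6-

Heavy atoms from the SMILES: 15 C, 1 Cl, 2 N, 6 O.
Implicit hydrogens by atom environment:
  6 × C: no H
  5 × C: 2 H each → 10
  4 × O: no H
  2 × C: 3 H each → 6
  2 × C: 1 H each → 2
  1 × Cl: no H
  1 × N: 1 H
  1 × N: no H
  1 × O: 1 H
  1 × O (charge -1): no H
  Total hydrogens = 20.
Net charge -1.
Molecular formula: C15H20ClN2O6-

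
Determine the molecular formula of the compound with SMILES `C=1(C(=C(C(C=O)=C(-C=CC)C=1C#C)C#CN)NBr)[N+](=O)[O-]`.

C14H10BrN3O3

Heavy atoms from the SMILES: 1 Br, 14 C, 3 N, 3 O.
Implicit hydrogens by atom environment:
  6 × C (aromatic): no H
  4 × C: 1 H each → 4
  3 × C: no H
  2 × O: no H
  1 × Br: no H
  1 × C: 3 H
  1 × N: 2 H
  1 × N: 1 H
  1 × N (charge +1): no H
  1 × O (charge -1): no H
  Total hydrogens = 10.
Molecular formula: C14H10BrN3O3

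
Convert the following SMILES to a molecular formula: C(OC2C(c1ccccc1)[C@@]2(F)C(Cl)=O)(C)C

C13H14ClFO2

Heavy atoms from the SMILES: 13 C, 1 Cl, 1 F, 2 O.
Implicit hydrogens by atom environment:
  5 × C (aromatic): 1 H each → 5
  3 × C: 1 H each → 3
  2 × C: 3 H each → 6
  2 × C: no H
  2 × O: no H
  1 × C (aromatic): no H
  1 × Cl: no H
  1 × F: no H
  Total hydrogens = 14.
Molecular formula: C13H14ClFO2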